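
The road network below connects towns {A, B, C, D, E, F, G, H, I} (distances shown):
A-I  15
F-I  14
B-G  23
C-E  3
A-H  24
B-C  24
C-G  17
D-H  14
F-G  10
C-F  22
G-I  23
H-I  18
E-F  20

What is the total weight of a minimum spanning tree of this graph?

Prim, starting at F.
Step 1: frontier [F-G 10, F-I 14, E-F 20, C-F 22] → take F-G (10); add G.
Step 2: frontier [F-I 14, E-F 20, C-F 22, C-G 17, B-G 23, G-I 23] → take F-I (14); add I.
Step 3: frontier [E-F 20, C-F 22, C-G 17, B-G 23, A-I 15, H-I 18] → take A-I (15); add A.
Step 4: frontier [A-H 24, E-F 20, C-F 22, C-G 17, B-G 23, H-I 18] → take C-G (17); add C.
Step 5: frontier [A-H 24, C-E 3, B-C 24, E-F 20, B-G 23, H-I 18] → take C-E (3); add E.
Step 6: frontier [A-H 24, B-C 24, B-G 23, H-I 18] → take H-I (18); add H.
Step 7: frontier [B-C 24, B-G 23, D-H 14] → take D-H (14); add D.
Step 8: frontier [B-C 24, B-G 23] → take B-G (23); add B.
MST edges: F-G, F-I, A-I, C-G, C-E, H-I, D-H, B-G; total weight 10+14+15+17+3+18+14+23 = 114.

114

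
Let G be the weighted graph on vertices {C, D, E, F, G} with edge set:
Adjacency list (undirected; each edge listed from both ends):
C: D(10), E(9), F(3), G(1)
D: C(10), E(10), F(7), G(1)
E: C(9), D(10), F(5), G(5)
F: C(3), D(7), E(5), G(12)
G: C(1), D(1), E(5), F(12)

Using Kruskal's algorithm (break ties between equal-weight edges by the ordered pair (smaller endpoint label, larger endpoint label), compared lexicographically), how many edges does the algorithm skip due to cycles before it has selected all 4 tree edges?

Sort edges by weight, then run Kruskal:
C-G (1): add — endpoints in different components.
D-G (1): add — endpoints in different components.
C-F (3): add — endpoints in different components.
E-F (5): add — endpoints in different components.
Edges rejected before the tree was complete: 0.

0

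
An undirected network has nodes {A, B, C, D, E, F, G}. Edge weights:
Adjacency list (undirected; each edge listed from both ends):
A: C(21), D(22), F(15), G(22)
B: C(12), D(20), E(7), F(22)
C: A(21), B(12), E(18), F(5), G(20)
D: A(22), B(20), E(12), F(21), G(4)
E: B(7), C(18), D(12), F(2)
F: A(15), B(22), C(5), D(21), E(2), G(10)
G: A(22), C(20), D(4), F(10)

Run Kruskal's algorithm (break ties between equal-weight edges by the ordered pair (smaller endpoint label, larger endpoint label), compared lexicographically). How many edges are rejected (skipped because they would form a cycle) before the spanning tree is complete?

Kruskal: consider edges lightest-first.
E—F (2): add. Components now {A} {B} {C} {D} {E,F} {G}
D—G (4): add. Components now {A} {B} {C} {D,G} {E,F}
C—F (5): add. Components now {A} {B} {C,E,F} {D,G}
B—E (7): add. Components now {A} {B,C,E,F} {D,G}
F—G (10): add. Components now {A} {B,C,D,E,F,G}
B—C (12): skip — B and C already connected.
D—E (12): skip — D and E already connected.
A—F (15): add. Components now {A,B,C,D,E,F,G}
Edges rejected before the tree was complete: 2.

2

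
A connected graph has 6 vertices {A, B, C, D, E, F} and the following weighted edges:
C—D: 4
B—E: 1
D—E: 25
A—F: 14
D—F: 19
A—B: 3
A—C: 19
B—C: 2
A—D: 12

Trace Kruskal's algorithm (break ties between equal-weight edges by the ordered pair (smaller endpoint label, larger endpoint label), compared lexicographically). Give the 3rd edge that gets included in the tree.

Sort edges by weight, then run Kruskal:
B—E (1): add. Components now {A} {B,E} {C} {D} {F}
B—C (2): add. Components now {A} {B,C,E} {D} {F}
A—B (3): add. Components now {A,B,C,E} {D} {F}
C—D (4): add. Components now {A,B,C,D,E} {F}
A—D (12): skip — A and D already connected.
A—F (14): add. Components now {A,B,C,D,E,F}
The 3rd edge added is A—B.

A-B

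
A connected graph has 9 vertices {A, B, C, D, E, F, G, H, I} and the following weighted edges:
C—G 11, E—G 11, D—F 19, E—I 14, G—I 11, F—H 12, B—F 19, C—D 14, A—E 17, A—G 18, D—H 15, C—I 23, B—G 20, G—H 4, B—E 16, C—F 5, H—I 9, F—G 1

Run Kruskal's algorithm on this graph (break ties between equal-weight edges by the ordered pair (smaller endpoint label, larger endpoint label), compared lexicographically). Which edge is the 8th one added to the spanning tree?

A-E

Kruskal's algorithm — process edges by increasing weight (ties by edge label):
F—G (1): add — endpoints in different components.
G—H (4): add — endpoints in different components.
C—F (5): add — endpoints in different components.
H—I (9): add — endpoints in different components.
C—G (11): skip — C and G already connected.
E—G (11): add — endpoints in different components.
G—I (11): skip — G and I already connected.
F—H (12): skip — F and H already connected.
C—D (14): add — endpoints in different components.
E—I (14): skip — E and I already connected.
D—H (15): skip — D and H already connected.
B—E (16): add — endpoints in different components.
A—E (17): add — endpoints in different components.
The 8th edge added is A—E.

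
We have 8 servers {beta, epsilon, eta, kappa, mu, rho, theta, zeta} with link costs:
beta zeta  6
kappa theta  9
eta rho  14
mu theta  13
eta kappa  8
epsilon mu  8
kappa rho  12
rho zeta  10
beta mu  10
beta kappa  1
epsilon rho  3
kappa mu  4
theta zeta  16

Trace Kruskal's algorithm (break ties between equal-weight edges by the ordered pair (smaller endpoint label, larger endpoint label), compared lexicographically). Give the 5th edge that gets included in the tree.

Kruskal: consider edges lightest-first.
beta kappa (1): add — endpoints in different components.
epsilon rho (3): add — endpoints in different components.
kappa mu (4): add — endpoints in different components.
beta zeta (6): add — endpoints in different components.
epsilon mu (8): add — endpoints in different components.
eta kappa (8): add — endpoints in different components.
kappa theta (9): add — endpoints in different components.
The 5th edge added is epsilon mu.

epsilon-mu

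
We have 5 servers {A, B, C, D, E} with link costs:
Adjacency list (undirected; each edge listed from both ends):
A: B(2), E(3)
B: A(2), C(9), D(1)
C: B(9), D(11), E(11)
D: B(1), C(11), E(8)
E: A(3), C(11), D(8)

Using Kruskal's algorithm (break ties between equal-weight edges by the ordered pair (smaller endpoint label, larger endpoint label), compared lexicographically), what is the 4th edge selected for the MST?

Kruskal's algorithm — process edges by increasing weight (ties by edge label):
B-D (1): add. Components now {A} {B,D} {C} {E}
A-B (2): add. Components now {A,B,D} {C} {E}
A-E (3): add. Components now {A,B,D,E} {C}
D-E (8): skip — D and E already connected.
B-C (9): add. Components now {A,B,C,D,E}
The 4th edge added is B-C.

B-C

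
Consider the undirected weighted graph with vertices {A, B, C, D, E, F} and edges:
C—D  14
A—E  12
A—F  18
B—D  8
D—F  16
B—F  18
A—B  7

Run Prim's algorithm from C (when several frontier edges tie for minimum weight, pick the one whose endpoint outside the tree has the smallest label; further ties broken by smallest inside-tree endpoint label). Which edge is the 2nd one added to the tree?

Prim, starting at C.
Step 1: cheapest edge leaving the tree is C—D (14); add D.
Step 2: cheapest edge leaving the tree is B—D (8); add B.
Step 3: cheapest edge leaving the tree is A—B (7); add A.
Step 4: cheapest edge leaving the tree is A—E (12); add E.
Step 5: cheapest edge leaving the tree is D—F (16); add F.
The 2nd edge added is B—D.

B-D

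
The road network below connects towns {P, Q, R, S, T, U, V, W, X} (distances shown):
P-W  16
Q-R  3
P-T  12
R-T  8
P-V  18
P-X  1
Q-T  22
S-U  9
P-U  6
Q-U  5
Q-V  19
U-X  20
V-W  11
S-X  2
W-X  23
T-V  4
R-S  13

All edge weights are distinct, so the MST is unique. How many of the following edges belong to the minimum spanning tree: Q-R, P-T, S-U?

1

Kruskal's algorithm — process edges by increasing weight (ties by edge label):
P-X (1): add — endpoints in different components.
S-X (2): add — endpoints in different components.
Q-R (3): add — endpoints in different components.
T-V (4): add — endpoints in different components.
Q-U (5): add — endpoints in different components.
P-U (6): add — endpoints in different components.
R-T (8): add — endpoints in different components.
S-U (9): skip — U and S already connected.
V-W (11): add — endpoints in different components.
MST edge set: {P-X, S-X, Q-R, T-V, Q-U, P-U, R-T, V-W}.
Of the listed edges, {Q-R} are in the MST → 1.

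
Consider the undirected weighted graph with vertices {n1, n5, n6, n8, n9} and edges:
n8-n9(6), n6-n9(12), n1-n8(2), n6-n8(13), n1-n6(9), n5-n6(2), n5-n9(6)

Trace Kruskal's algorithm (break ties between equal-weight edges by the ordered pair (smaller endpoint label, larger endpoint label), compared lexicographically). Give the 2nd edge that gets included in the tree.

n5-n6

Sort edges by weight, then run Kruskal:
n1-n8 (2): add — endpoints in different components.
n5-n6 (2): add — endpoints in different components.
n5-n9 (6): add — endpoints in different components.
n8-n9 (6): add — endpoints in different components.
The 2nd edge added is n5-n6.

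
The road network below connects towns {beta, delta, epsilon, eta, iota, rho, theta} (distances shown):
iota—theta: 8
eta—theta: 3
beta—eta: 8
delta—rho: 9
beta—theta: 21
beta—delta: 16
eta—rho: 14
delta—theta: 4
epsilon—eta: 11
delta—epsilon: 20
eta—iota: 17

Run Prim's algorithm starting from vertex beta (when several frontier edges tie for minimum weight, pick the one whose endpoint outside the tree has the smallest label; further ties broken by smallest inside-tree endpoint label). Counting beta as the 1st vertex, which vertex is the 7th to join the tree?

Prim's algorithm from beta:
Step 1: frontier [beta—eta 8, beta—delta 16, beta—theta 21] → take beta—eta (8); add eta.
Step 2: frontier [beta—delta 16, beta—theta 21, eta—theta 3, epsilon—eta 11, eta—rho 14, eta—iota 17] → take eta—theta (3); add theta.
Step 3: frontier [beta—delta 16, epsilon—eta 11, eta—rho 14, eta—iota 17, delta—theta 4, iota—theta 8] → take delta—theta (4); add delta.
Step 4: frontier [delta—rho 9, delta—epsilon 20, epsilon—eta 11, eta—rho 14, eta—iota 17, iota—theta 8] → take iota—theta (8); add iota.
Step 5: frontier [delta—rho 9, delta—epsilon 20, epsilon—eta 11, eta—rho 14] → take delta—rho (9); add rho.
Step 6: frontier [delta—epsilon 20, epsilon—eta 11] → take epsilon—eta (11); add epsilon.
Vertex order: beta, eta, theta, delta, iota, rho, epsilon. The 7th vertex is epsilon.

epsilon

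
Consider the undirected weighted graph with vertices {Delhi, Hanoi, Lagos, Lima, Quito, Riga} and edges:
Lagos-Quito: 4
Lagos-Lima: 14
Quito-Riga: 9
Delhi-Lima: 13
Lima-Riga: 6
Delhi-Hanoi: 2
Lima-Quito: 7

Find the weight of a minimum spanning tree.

32

Kruskal's algorithm — process edges by increasing weight (ties by edge label):
Delhi-Hanoi (2): add — endpoints in different components.
Lagos-Quito (4): add — endpoints in different components.
Lima-Riga (6): add — endpoints in different components.
Lima-Quito (7): add — endpoints in different components.
Quito-Riga (9): skip — Riga and Quito already connected.
Delhi-Lima (13): add — endpoints in different components.
MST edges: Delhi-Hanoi, Lagos-Quito, Lima-Riga, Lima-Quito, Delhi-Lima; total weight 2+4+6+7+13 = 32.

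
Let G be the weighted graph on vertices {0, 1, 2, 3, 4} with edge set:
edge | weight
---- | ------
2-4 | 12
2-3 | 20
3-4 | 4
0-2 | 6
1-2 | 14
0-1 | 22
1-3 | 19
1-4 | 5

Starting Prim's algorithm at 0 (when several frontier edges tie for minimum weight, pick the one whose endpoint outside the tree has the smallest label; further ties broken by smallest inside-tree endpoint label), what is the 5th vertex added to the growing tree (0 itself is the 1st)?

1

Prim, starting at 0.
Step 1: frontier [0-2 6, 0-1 22] → take 0-2 (6); add 2.
Step 2: frontier [0-1 22, 2-4 12, 1-2 14, 2-3 20] → take 2-4 (12); add 4.
Step 3: frontier [0-1 22, 1-2 14, 2-3 20, 3-4 4, 1-4 5] → take 3-4 (4); add 3.
Step 4: frontier [0-1 22, 1-2 14, 1-3 19, 1-4 5] → take 1-4 (5); add 1.
Vertex order: 0, 2, 4, 3, 1. The 5th vertex is 1.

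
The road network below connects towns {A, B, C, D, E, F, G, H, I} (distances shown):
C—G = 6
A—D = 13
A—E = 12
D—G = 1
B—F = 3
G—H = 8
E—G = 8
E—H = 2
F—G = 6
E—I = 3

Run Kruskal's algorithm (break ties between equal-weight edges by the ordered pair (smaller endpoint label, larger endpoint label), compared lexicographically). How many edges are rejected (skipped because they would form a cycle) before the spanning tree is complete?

Kruskal: consider edges lightest-first.
D—G (1): add — endpoints in different components.
E—H (2): add — endpoints in different components.
B—F (3): add — endpoints in different components.
E—I (3): add — endpoints in different components.
C—G (6): add — endpoints in different components.
F—G (6): add — endpoints in different components.
E—G (8): add — endpoints in different components.
G—H (8): skip — G and H already connected.
A—E (12): add — endpoints in different components.
Edges rejected before the tree was complete: 1.

1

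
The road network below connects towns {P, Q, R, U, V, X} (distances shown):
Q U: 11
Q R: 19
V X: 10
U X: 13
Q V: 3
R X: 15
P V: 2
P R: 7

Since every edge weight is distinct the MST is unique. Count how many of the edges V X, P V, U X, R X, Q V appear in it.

Kruskal's algorithm — process edges by increasing weight (ties by edge label):
P V (2): add. Components now {P,V} {Q} {U} {X} {R}
Q V (3): add. Components now {P,Q,V} {U} {X} {R}
P R (7): add. Components now {P,Q,R,V} {U} {X}
V X (10): add. Components now {P,Q,R,V,X} {U}
Q U (11): add. Components now {P,Q,R,U,V,X}
MST edge set: {P V, Q V, P R, V X, Q U}.
Of the listed edges, {V X, P V, Q V} are in the MST → 3.

3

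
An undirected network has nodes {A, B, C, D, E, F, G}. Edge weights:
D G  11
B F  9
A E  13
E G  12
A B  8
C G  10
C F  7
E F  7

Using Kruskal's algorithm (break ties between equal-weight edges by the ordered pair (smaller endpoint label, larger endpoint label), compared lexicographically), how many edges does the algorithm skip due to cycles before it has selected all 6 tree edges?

0

Kruskal: consider edges lightest-first.
C F (7): add. Components now {A} {B} {C,F} {D} {E} {G}
E F (7): add. Components now {A} {B} {C,E,F} {D} {G}
A B (8): add. Components now {A,B} {C,E,F} {D} {G}
B F (9): add. Components now {A,B,C,E,F} {D} {G}
C G (10): add. Components now {A,B,C,E,F,G} {D}
D G (11): add. Components now {A,B,C,D,E,F,G}
Edges rejected before the tree was complete: 0.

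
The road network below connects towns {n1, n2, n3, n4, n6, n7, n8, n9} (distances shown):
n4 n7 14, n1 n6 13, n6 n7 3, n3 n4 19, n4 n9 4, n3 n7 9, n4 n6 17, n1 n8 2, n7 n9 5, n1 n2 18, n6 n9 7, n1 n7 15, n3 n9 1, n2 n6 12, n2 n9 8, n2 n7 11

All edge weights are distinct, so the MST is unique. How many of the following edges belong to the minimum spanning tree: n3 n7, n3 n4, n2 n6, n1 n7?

Kruskal: consider edges lightest-first.
n3 n9 (1): add — endpoints in different components.
n1 n8 (2): add — endpoints in different components.
n6 n7 (3): add — endpoints in different components.
n4 n9 (4): add — endpoints in different components.
n7 n9 (5): add — endpoints in different components.
n6 n9 (7): skip — n9 and n6 already connected.
n2 n9 (8): add — endpoints in different components.
n3 n7 (9): skip — n3 and n7 already connected.
n2 n7 (11): skip — n2 and n7 already connected.
n2 n6 (12): skip — n2 and n6 already connected.
n1 n6 (13): add — endpoints in different components.
MST edge set: {n3 n9, n1 n8, n6 n7, n4 n9, n7 n9, n2 n9, n1 n6}.
Of the listed edges, {} are in the MST → 0.

0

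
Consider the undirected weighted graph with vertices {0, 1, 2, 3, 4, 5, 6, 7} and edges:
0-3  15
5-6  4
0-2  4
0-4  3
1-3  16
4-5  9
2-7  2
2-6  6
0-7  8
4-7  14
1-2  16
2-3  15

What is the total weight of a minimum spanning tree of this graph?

Prim's algorithm from 3:
Step 1: cheapest edge leaving the tree is 0-3 (15); add 0.
Step 2: cheapest edge leaving the tree is 0-4 (3); add 4.
Step 3: cheapest edge leaving the tree is 0-2 (4); add 2.
Step 4: cheapest edge leaving the tree is 2-7 (2); add 7.
Step 5: cheapest edge leaving the tree is 2-6 (6); add 6.
Step 6: cheapest edge leaving the tree is 5-6 (4); add 5.
Step 7: cheapest edge leaving the tree is 1-2 (16); add 1.
MST edges: 0-3, 0-4, 0-2, 2-7, 2-6, 5-6, 1-2; total weight 15+3+4+2+6+4+16 = 50.

50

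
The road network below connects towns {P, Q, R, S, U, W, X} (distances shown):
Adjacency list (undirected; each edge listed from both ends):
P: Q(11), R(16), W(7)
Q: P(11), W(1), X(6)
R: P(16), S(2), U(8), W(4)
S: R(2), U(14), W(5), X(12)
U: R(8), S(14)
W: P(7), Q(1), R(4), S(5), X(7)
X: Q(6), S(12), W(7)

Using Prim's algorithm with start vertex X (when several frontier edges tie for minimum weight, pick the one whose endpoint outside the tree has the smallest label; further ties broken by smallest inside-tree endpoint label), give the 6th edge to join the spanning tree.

Prim, starting at X.
Step 1: cheapest edge leaving the tree is Q–X (6); add Q.
Step 2: cheapest edge leaving the tree is Q–W (1); add W.
Step 3: cheapest edge leaving the tree is R–W (4); add R.
Step 4: cheapest edge leaving the tree is R–S (2); add S.
Step 5: cheapest edge leaving the tree is P–W (7); add P.
Step 6: cheapest edge leaving the tree is R–U (8); add U.
The 6th edge added is R–U.

R-U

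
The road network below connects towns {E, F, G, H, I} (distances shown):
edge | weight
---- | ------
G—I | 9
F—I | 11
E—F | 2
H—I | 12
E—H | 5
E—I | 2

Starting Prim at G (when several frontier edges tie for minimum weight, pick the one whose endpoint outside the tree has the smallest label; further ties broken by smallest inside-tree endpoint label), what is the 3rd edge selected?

Grow the tree from G using Prim:
Step 1: cheapest edge leaving the tree is G—I (9); add I.
Step 2: cheapest edge leaving the tree is E—I (2); add E.
Step 3: cheapest edge leaving the tree is E—F (2); add F.
Step 4: cheapest edge leaving the tree is E—H (5); add H.
The 3rd edge added is E—F.

E-F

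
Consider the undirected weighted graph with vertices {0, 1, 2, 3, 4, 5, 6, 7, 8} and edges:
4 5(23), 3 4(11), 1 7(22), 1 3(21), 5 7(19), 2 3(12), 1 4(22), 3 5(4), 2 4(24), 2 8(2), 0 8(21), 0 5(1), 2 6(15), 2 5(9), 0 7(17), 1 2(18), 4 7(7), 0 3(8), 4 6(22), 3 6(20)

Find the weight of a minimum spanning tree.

67

Prim's algorithm from 5:
Step 1: cheapest edge leaving the tree is 0 5 (1); add 0.
Step 2: cheapest edge leaving the tree is 3 5 (4); add 3.
Step 3: cheapest edge leaving the tree is 2 5 (9); add 2.
Step 4: cheapest edge leaving the tree is 2 8 (2); add 8.
Step 5: cheapest edge leaving the tree is 3 4 (11); add 4.
Step 6: cheapest edge leaving the tree is 4 7 (7); add 7.
Step 7: cheapest edge leaving the tree is 2 6 (15); add 6.
Step 8: cheapest edge leaving the tree is 1 2 (18); add 1.
MST edges: 0 5, 3 5, 2 5, 2 8, 3 4, 4 7, 2 6, 1 2; total weight 1+4+9+2+11+7+15+18 = 67.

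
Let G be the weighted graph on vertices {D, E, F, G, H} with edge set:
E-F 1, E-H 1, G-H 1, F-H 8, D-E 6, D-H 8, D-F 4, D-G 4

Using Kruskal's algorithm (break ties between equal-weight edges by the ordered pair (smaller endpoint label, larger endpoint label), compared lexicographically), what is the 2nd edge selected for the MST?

Sort edges by weight, then run Kruskal:
E-F (1): add. Components now {D} {E,F} {G} {H}
E-H (1): add. Components now {D} {E,F,H} {G}
G-H (1): add. Components now {D} {E,F,G,H}
D-F (4): add. Components now {D,E,F,G,H}
The 2nd edge added is E-H.

E-H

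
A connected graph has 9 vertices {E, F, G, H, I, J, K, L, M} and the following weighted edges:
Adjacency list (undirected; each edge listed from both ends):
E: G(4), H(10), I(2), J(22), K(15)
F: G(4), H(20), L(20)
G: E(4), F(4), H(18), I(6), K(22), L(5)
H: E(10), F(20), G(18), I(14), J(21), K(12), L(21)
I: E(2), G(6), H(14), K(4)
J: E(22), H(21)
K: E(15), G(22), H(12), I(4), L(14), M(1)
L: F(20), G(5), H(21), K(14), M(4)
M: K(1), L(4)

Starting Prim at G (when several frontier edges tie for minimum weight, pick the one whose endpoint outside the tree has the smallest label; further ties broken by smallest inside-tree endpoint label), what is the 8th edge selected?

H-J

Grow the tree from G using Prim:
Step 1: cheapest edge leaving the tree is E-G (4); add E.
Step 2: cheapest edge leaving the tree is E-I (2); add I.
Step 3: cheapest edge leaving the tree is F-G (4); add F.
Step 4: cheapest edge leaving the tree is I-K (4); add K.
Step 5: cheapest edge leaving the tree is K-M (1); add M.
Step 6: cheapest edge leaving the tree is L-M (4); add L.
Step 7: cheapest edge leaving the tree is E-H (10); add H.
Step 8: cheapest edge leaving the tree is H-J (21); add J.
The 8th edge added is H-J.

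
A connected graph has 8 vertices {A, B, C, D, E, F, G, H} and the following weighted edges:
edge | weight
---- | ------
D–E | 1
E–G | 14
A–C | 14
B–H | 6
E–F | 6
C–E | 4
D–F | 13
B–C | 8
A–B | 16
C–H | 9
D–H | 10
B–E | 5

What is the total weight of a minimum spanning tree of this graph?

50

Kruskal's algorithm — process edges by increasing weight (ties by edge label):
D–E (1): add — endpoints in different components.
C–E (4): add — endpoints in different components.
B–E (5): add — endpoints in different components.
B–H (6): add — endpoints in different components.
E–F (6): add — endpoints in different components.
B–C (8): skip — B and C already connected.
C–H (9): skip — C and H already connected.
D–H (10): skip — D and H already connected.
D–F (13): skip — D and F already connected.
A–C (14): add — endpoints in different components.
E–G (14): add — endpoints in different components.
MST edges: D–E, C–E, B–E, B–H, E–F, A–C, E–G; total weight 1+4+5+6+6+14+14 = 50.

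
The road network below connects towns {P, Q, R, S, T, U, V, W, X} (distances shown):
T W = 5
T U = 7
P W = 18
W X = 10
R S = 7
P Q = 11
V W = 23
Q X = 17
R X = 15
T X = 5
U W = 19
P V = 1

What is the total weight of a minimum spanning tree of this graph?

Sort edges by weight, then run Kruskal:
P V (1): add — endpoints in different components.
T W (5): add — endpoints in different components.
T X (5): add — endpoints in different components.
R S (7): add — endpoints in different components.
T U (7): add — endpoints in different components.
W X (10): skip — X and W already connected.
P Q (11): add — endpoints in different components.
R X (15): add — endpoints in different components.
Q X (17): add — endpoints in different components.
MST edges: P V, T W, T X, R S, T U, P Q, R X, Q X; total weight 1+5+5+7+7+11+15+17 = 68.

68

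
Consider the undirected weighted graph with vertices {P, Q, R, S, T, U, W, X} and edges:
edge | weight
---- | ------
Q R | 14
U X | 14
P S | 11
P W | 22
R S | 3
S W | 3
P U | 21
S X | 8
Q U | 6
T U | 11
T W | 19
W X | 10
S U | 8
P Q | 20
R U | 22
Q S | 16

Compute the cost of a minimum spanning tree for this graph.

50

Sort edges by weight, then run Kruskal:
R S (3): add — endpoints in different components.
S W (3): add — endpoints in different components.
Q U (6): add — endpoints in different components.
S U (8): add — endpoints in different components.
S X (8): add — endpoints in different components.
W X (10): skip — W and X already connected.
P S (11): add — endpoints in different components.
T U (11): add — endpoints in different components.
MST edges: R S, S W, Q U, S U, S X, P S, T U; total weight 3+3+6+8+8+11+11 = 50.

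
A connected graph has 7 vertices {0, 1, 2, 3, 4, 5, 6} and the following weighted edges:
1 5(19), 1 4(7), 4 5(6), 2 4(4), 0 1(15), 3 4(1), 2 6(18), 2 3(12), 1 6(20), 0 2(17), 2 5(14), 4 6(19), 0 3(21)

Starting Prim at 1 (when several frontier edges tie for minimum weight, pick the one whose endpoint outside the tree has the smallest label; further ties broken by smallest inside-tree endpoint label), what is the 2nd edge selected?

Prim, starting at 1.
Step 1: frontier [1 4 7, 0 1 15, 1 5 19, 1 6 20] → take 1 4 (7); add 4.
Step 2: frontier [0 1 15, 1 5 19, 1 6 20, 3 4 1, 2 4 4, 4 5 6, 4 6 19] → take 3 4 (1); add 3.
Step 3: frontier [0 1 15, 1 5 19, 1 6 20, 2 3 12, 0 3 21, 2 4 4, 4 5 6, 4 6 19] → take 2 4 (4); add 2.
Step 4: frontier [0 1 15, 1 5 19, 1 6 20, 2 5 14, 0 2 17, 2 6 18, 0 3 21, 4 5 6, 4 6 19] → take 4 5 (6); add 5.
Step 5: frontier [0 1 15, 1 6 20, 0 2 17, 2 6 18, 0 3 21, 4 6 19] → take 0 1 (15); add 0.
Step 6: frontier [1 6 20, 2 6 18, 4 6 19] → take 2 6 (18); add 6.
The 2nd edge added is 3 4.

3-4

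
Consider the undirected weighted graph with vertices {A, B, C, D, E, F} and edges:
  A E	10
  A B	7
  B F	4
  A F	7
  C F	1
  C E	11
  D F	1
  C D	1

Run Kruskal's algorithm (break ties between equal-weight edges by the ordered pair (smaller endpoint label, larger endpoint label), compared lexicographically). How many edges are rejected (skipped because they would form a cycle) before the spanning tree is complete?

2

Kruskal's algorithm — process edges by increasing weight (ties by edge label):
C D (1): add — endpoints in different components.
C F (1): add — endpoints in different components.
D F (1): skip — D and F already connected.
B F (4): add — endpoints in different components.
A B (7): add — endpoints in different components.
A F (7): skip — A and F already connected.
A E (10): add — endpoints in different components.
Edges rejected before the tree was complete: 2.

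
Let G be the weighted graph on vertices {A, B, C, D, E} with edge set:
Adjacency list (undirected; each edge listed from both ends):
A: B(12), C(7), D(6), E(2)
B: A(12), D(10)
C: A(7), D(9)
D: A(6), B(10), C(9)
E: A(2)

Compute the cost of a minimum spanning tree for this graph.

Grow the tree from C using Prim:
Step 1: cheapest edge leaving the tree is A-C (7); add A.
Step 2: cheapest edge leaving the tree is A-E (2); add E.
Step 3: cheapest edge leaving the tree is A-D (6); add D.
Step 4: cheapest edge leaving the tree is B-D (10); add B.
MST edges: A-C, A-E, A-D, B-D; total weight 7+2+6+10 = 25.

25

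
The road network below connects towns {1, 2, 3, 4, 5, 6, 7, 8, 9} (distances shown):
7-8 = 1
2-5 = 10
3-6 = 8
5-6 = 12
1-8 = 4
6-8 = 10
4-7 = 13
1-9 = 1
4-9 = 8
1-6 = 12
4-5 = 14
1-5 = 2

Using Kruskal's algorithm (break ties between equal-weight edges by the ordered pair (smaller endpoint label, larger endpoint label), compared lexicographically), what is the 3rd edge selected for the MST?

Kruskal: consider edges lightest-first.
1-9 (1): add — endpoints in different components.
7-8 (1): add — endpoints in different components.
1-5 (2): add — endpoints in different components.
1-8 (4): add — endpoints in different components.
3-6 (8): add — endpoints in different components.
4-9 (8): add — endpoints in different components.
2-5 (10): add — endpoints in different components.
6-8 (10): add — endpoints in different components.
The 3rd edge added is 1-5.

1-5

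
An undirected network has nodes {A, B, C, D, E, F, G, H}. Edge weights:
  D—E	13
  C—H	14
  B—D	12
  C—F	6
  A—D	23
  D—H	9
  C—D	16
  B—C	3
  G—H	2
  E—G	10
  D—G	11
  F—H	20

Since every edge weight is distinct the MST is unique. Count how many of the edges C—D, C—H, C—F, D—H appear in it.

Kruskal: consider edges lightest-first.
G—H (2): add — endpoints in different components.
B—C (3): add — endpoints in different components.
C—F (6): add — endpoints in different components.
D—H (9): add — endpoints in different components.
E—G (10): add — endpoints in different components.
D—G (11): skip — D and G already connected.
B—D (12): add — endpoints in different components.
D—E (13): skip — D and E already connected.
C—H (14): skip — C and H already connected.
C—D (16): skip — C and D already connected.
F—H (20): skip — F and H already connected.
A—D (23): add — endpoints in different components.
MST edge set: {G—H, B—C, C—F, D—H, E—G, B—D, A—D}.
Of the listed edges, {C—F, D—H} are in the MST → 2.

2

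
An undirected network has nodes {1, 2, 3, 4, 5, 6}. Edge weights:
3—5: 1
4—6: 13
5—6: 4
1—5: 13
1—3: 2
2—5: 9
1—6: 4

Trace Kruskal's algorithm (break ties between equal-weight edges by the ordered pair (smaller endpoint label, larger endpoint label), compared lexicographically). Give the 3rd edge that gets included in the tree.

Kruskal: consider edges lightest-first.
3—5 (1): add — endpoints in different components.
1—3 (2): add — endpoints in different components.
1—6 (4): add — endpoints in different components.
5—6 (4): skip — 5 and 6 already connected.
2—5 (9): add — endpoints in different components.
1—5 (13): skip — 1 and 5 already connected.
4—6 (13): add — endpoints in different components.
The 3rd edge added is 1—6.

1-6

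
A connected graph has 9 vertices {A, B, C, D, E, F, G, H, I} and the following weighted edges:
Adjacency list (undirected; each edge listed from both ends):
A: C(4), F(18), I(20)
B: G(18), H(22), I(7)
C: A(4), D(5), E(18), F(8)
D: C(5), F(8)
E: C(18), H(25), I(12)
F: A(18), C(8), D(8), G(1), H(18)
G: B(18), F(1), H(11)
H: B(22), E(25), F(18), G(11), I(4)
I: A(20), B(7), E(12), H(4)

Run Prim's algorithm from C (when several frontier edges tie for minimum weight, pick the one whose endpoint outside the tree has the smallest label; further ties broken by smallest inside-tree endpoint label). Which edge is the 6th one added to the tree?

H-I

Grow the tree from C using Prim:
Step 1: cheapest edge leaving the tree is A—C (4); add A.
Step 2: cheapest edge leaving the tree is C—D (5); add D.
Step 3: cheapest edge leaving the tree is C—F (8); add F.
Step 4: cheapest edge leaving the tree is F—G (1); add G.
Step 5: cheapest edge leaving the tree is G—H (11); add H.
Step 6: cheapest edge leaving the tree is H—I (4); add I.
Step 7: cheapest edge leaving the tree is B—I (7); add B.
Step 8: cheapest edge leaving the tree is E—I (12); add E.
The 6th edge added is H—I.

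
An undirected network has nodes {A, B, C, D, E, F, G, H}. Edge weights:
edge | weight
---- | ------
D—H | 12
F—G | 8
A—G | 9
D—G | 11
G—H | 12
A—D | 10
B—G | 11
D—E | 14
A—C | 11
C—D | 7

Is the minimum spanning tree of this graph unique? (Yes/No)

Kruskal: consider edges lightest-first.
C—D (7): add — endpoints in different components.
F—G (8): add — endpoints in different components.
A—G (9): add — endpoints in different components.
A—D (10): add — endpoints in different components.
A—C (11): skip — A and C already connected.
B—G (11): add — endpoints in different components.
D—G (11): skip — D and G already connected.
D—H (12): add — endpoints in different components.
G—H (12): skip — G and H already connected.
D—E (14): add — endpoints in different components.
Non-tree edge G—H has weight 12, equal to the heaviest edge on its tree cycle — swapping gives another MST of the same weight. Not unique.

No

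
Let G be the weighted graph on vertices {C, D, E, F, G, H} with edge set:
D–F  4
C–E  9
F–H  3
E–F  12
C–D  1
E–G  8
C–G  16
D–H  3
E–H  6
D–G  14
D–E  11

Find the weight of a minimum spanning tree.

21

Kruskal's algorithm — process edges by increasing weight (ties by edge label):
C–D (1): add. Components now {C,D} {E} {F} {G} {H}
D–H (3): add. Components now {C,D,H} {E} {F} {G}
F–H (3): add. Components now {C,D,F,H} {E} {G}
D–F (4): skip — D and F already connected.
E–H (6): add. Components now {C,D,E,F,H} {G}
E–G (8): add. Components now {C,D,E,F,G,H}
MST edges: C–D, D–H, F–H, E–H, E–G; total weight 1+3+3+6+8 = 21.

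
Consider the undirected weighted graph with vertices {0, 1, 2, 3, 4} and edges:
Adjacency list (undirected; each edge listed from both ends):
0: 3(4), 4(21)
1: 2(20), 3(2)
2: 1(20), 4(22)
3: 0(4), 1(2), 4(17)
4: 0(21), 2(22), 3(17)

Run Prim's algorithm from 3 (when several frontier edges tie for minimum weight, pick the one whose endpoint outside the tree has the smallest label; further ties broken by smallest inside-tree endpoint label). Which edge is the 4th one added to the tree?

1-2

Prim's algorithm from 3:
Step 1: cheapest edge leaving the tree is 1-3 (2); add 1.
Step 2: cheapest edge leaving the tree is 0-3 (4); add 0.
Step 3: cheapest edge leaving the tree is 3-4 (17); add 4.
Step 4: cheapest edge leaving the tree is 1-2 (20); add 2.
The 4th edge added is 1-2.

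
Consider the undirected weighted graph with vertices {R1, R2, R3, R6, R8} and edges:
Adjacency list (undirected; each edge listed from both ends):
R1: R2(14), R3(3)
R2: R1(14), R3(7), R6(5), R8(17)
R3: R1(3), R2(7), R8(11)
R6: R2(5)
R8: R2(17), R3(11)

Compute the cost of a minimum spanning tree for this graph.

Kruskal: consider edges lightest-first.
R1—R3 (3): add — endpoints in different components.
R2—R6 (5): add — endpoints in different components.
R2—R3 (7): add — endpoints in different components.
R3—R8 (11): add — endpoints in different components.
MST edges: R1—R3, R2—R6, R2—R3, R3—R8; total weight 3+5+7+11 = 26.

26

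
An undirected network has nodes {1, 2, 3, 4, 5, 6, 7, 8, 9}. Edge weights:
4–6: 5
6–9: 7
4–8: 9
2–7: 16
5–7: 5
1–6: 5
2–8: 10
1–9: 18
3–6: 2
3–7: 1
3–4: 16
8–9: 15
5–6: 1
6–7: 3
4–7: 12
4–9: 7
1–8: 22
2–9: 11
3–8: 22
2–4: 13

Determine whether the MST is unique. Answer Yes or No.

No

Kruskal: consider edges lightest-first.
3–7 (1): add — endpoints in different components.
5–6 (1): add — endpoints in different components.
3–6 (2): add — endpoints in different components.
6–7 (3): skip — 6 and 7 already connected.
1–6 (5): add — endpoints in different components.
4–6 (5): add — endpoints in different components.
5–7 (5): skip — 5 and 7 already connected.
4–9 (7): add — endpoints in different components.
6–9 (7): skip — 6 and 9 already connected.
4–8 (9): add — endpoints in different components.
2–8 (10): add — endpoints in different components.
Non-tree edge 6–9 has weight 7, equal to the heaviest edge on its tree cycle — swapping gives another MST of the same weight. Not unique.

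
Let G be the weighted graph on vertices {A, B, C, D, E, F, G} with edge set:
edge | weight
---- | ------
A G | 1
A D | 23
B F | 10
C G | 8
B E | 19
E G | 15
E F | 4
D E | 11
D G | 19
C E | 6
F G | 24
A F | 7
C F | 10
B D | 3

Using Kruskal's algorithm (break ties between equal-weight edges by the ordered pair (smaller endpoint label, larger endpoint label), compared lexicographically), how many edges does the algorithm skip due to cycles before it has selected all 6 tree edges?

Kruskal's algorithm — process edges by increasing weight (ties by edge label):
A G (1): add. Components now {A,G} {B} {C} {D} {E} {F}
B D (3): add. Components now {A,G} {B,D} {C} {E} {F}
E F (4): add. Components now {A,G} {B,D} {C} {E,F}
C E (6): add. Components now {A,G} {B,D} {C,E,F}
A F (7): add. Components now {A,C,E,F,G} {B,D}
C G (8): skip — C and G already connected.
B F (10): add. Components now {A,B,C,D,E,F,G}
Edges rejected before the tree was complete: 1.

1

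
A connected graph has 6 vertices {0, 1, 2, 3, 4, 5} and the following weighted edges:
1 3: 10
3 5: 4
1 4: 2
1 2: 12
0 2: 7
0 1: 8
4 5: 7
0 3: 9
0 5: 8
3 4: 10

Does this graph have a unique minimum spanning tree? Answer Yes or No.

No

Kruskal: consider edges lightest-first.
1 4 (2): add — endpoints in different components.
3 5 (4): add — endpoints in different components.
0 2 (7): add — endpoints in different components.
4 5 (7): add — endpoints in different components.
0 1 (8): add — endpoints in different components.
Non-tree edge 0 5 has weight 8, equal to the heaviest edge on its tree cycle — swapping gives another MST of the same weight. Not unique.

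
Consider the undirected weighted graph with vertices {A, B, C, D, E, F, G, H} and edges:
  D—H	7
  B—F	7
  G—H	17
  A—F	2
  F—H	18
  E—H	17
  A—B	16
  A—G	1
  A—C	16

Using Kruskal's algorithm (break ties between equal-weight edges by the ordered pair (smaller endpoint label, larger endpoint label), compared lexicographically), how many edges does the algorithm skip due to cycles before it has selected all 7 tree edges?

Kruskal's algorithm — process edges by increasing weight (ties by edge label):
A—G (1): add — endpoints in different components.
A—F (2): add — endpoints in different components.
B—F (7): add — endpoints in different components.
D—H (7): add — endpoints in different components.
A—B (16): skip — A and B already connected.
A—C (16): add — endpoints in different components.
E—H (17): add — endpoints in different components.
G—H (17): add — endpoints in different components.
Edges rejected before the tree was complete: 1.

1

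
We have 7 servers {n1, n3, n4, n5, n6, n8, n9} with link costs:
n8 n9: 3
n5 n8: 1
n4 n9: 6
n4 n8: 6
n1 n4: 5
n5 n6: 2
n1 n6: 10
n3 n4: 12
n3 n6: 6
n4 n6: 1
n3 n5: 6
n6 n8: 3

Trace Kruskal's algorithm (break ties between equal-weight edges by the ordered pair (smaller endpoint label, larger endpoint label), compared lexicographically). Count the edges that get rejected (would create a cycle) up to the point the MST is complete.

Sort edges by weight, then run Kruskal:
n4 n6 (1): add. Components now {n8} {n4,n6} {n3} {n5} {n9} {n1}
n5 n8 (1): add. Components now {n5,n8} {n4,n6} {n3} {n9} {n1}
n5 n6 (2): add. Components now {n4,n5,n6,n8} {n3} {n9} {n1}
n6 n8 (3): skip — n8 and n6 already connected.
n8 n9 (3): add. Components now {n4,n5,n6,n8,n9} {n3} {n1}
n1 n4 (5): add. Components now {n1,n4,n5,n6,n8,n9} {n3}
n3 n5 (6): add. Components now {n1,n3,n4,n5,n6,n8,n9}
Edges rejected before the tree was complete: 1.

1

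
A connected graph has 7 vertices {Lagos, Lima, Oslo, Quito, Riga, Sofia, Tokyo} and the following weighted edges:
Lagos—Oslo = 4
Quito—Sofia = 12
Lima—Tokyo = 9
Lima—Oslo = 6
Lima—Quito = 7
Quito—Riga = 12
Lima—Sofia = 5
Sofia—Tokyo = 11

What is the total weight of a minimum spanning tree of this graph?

Kruskal's algorithm — process edges by increasing weight (ties by edge label):
Lagos—Oslo (4): add. Components now {Quito} {Sofia} {Riga} {Lagos,Oslo} {Lima} {Tokyo}
Lima—Sofia (5): add. Components now {Quito} {Lima,Sofia} {Riga} {Lagos,Oslo} {Tokyo}
Lima—Oslo (6): add. Components now {Quito} {Lagos,Lima,Oslo,Sofia} {Riga} {Tokyo}
Lima—Quito (7): add. Components now {Lagos,Lima,Oslo,Quito,Sofia} {Riga} {Tokyo}
Lima—Tokyo (9): add. Components now {Lagos,Lima,Oslo,Quito,Sofia,Tokyo} {Riga}
Sofia—Tokyo (11): skip — Sofia and Tokyo already connected.
Quito—Riga (12): add. Components now {Lagos,Lima,Oslo,Quito,Riga,Sofia,Tokyo}
MST edges: Lagos—Oslo, Lima—Sofia, Lima—Oslo, Lima—Quito, Lima—Tokyo, Quito—Riga; total weight 4+5+6+7+9+12 = 43.

43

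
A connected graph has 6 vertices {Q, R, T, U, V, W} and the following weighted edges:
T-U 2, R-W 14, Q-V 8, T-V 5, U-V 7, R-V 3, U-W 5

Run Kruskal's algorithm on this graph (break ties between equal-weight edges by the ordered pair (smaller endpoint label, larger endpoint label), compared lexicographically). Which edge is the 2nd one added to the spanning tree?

R-V

Sort edges by weight, then run Kruskal:
T-U (2): add — endpoints in different components.
R-V (3): add — endpoints in different components.
T-V (5): add — endpoints in different components.
U-W (5): add — endpoints in different components.
U-V (7): skip — V and U already connected.
Q-V (8): add — endpoints in different components.
The 2nd edge added is R-V.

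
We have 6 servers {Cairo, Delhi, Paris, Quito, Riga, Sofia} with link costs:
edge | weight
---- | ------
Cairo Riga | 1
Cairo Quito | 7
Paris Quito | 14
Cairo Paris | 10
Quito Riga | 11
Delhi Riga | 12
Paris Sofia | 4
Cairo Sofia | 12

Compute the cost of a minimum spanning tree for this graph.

Grow the tree from Riga using Prim:
Step 1: cheapest edge leaving the tree is Cairo Riga (1); add Cairo.
Step 2: cheapest edge leaving the tree is Cairo Quito (7); add Quito.
Step 3: cheapest edge leaving the tree is Cairo Paris (10); add Paris.
Step 4: cheapest edge leaving the tree is Paris Sofia (4); add Sofia.
Step 5: cheapest edge leaving the tree is Delhi Riga (12); add Delhi.
MST edges: Cairo Riga, Cairo Quito, Cairo Paris, Paris Sofia, Delhi Riga; total weight 1+7+10+4+12 = 34.

34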